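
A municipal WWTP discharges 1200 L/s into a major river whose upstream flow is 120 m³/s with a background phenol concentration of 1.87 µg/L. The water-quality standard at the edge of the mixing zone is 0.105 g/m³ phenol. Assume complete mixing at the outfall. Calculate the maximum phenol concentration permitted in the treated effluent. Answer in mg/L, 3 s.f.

1200 L/s = 1.2 m³/s.
1.87 µg/L = 0.00187 mg/L.
Mass balance: 0.105·121.2 = 1.2·Cₑ + 120·0.00187.
Cₑ = (12.73 − 0.2244) / 1.2 = 10.42 mg/L.

10.4 mg/L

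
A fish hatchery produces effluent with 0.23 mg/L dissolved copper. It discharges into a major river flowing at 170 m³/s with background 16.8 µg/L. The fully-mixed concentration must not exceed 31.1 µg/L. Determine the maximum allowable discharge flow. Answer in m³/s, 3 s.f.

12.2 m³/s

16.8 µg/L = 0.0168 mg/L.
31.1 µg/L = 0.0311 mg/L.
Mass balance at complete mixing: C_std·(Q_w + Q_r) = Q_w·C_e + Q_r·C_b.
Rearranging, Q_w = Q_r·(C_std − C_b)/(C_e − C_std) = 170·(0.0311 − 0.0168) / (0.23 − 0.0311) = 12.22 m³/s.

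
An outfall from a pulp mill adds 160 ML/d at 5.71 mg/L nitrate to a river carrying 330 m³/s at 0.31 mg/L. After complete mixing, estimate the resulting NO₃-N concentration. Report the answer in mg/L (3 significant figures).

0.340 mg/L

160 ML/d = 1.852 m³/s.
Flow-weighted mixing gives C = (1.852·5.71 + 330·0.31) / (1.852 + 330) = 112.9/331.9 = 0.3401 mg/L.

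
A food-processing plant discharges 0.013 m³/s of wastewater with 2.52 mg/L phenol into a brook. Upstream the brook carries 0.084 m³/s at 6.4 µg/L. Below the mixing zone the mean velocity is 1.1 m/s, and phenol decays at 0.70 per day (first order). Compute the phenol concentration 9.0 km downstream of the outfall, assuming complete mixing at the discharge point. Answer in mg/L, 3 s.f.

0.321 mg/L

6.4 µg/L = 0.0064 mg/L.
After complete mixing, C₀ = (0.013·2.52 + 0.084·0.0064) / 0.097 = 0.3433 mg/L.
Travel time t = 9000 m / 1.1 m/s = 8182 s = 0.0947 d.
C = 0.3433·exp(−0.70·0.0947) = 0.3433·0.9359 = 0.3213 mg/L.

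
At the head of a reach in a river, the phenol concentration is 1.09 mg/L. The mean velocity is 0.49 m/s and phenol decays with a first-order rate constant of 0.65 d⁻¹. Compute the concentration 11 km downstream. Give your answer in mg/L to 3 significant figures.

0.921 mg/L

Travel time t = 11 km / 0.49 m/s = 1.1e+04/0.49 = 2.245e+04 s = 0.2598 d.
First-order decay: C = 1.09·exp(−0.65·0.2598) = 1.09·0.8446 = 0.9206 mg/L.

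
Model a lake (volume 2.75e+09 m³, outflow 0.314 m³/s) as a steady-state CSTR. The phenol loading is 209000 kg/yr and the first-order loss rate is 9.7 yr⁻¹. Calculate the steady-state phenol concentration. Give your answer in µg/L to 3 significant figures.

Outflow Q = 0.314 m³/s × 3.156e+07 s/yr = 9.909e+06 m³/yr.
Steady-state CSTR mass balance: W = Q·C + k·V·C, so C = W/(Q + kV).
Q + kV = 9.909e+06 + 9.7·2.75e+09 = 2.668e+10 m³/yr.
C = 209000/2.668e+10 = 7.832e-06 kg/m³ = 0.007832 mg/L = 7.832 µg/L.

7.83 µg/L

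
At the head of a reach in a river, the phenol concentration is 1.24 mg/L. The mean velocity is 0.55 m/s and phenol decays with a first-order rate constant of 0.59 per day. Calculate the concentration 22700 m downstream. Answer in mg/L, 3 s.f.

Travel time t = 22700 m / 0.55 m/s = 2.27e+04/0.55 = 4.127e+04 s = 0.4777 d.
First-order decay: C = 1.24·exp(−0.59·0.4777) = 1.24·0.7544 = 0.9354 mg/L.

0.935 mg/L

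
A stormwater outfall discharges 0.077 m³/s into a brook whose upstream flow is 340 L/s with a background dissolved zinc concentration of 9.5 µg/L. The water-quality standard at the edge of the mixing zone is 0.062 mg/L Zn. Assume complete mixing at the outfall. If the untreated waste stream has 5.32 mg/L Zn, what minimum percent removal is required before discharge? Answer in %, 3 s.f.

94.5 %

340 L/s = 0.34 m³/s.
9.5 µg/L = 0.0095 mg/L.
Mass balance: 0.062·0.417 = 0.077·Cₑ + 0.34·0.0095.
Cₑ = (0.02585 − 0.00323) / 0.077 = 0.2938 mg/L.
Required removal = 1 − 0.2938/5.32 = 94.48 %.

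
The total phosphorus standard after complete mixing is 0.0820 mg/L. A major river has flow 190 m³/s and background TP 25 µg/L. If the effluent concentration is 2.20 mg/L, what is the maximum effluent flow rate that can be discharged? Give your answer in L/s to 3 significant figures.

25 µg/L = 0.025 mg/L.
Mass balance at complete mixing: C_std·(Q_w + Q_r) = Q_w·C_e + Q_r·C_b.
Rearranging, Q_w = Q_r·(C_std − C_b)/(C_e − C_std) = 190·(0.082 − 0.025) / (2.2 − 0.082) = 5.113 m³/s.
= 5113 L/s.

5110 L/s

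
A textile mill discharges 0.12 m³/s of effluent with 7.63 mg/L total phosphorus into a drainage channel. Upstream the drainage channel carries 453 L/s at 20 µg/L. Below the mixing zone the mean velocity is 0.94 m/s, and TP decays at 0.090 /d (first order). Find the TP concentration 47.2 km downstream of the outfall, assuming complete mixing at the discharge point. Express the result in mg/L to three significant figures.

1.53 mg/L

453 L/s = 0.453 m³/s.
20 µg/L = 0.02 mg/L.
After complete mixing, C₀ = (0.12·7.63 + 0.453·0.02) / 0.573 = 1.614 mg/L.
Travel time t = 4.72e+04 m / 0.94 m/s = 5.021e+04 s = 0.5812 d.
C = 1.614·exp(−0.090·0.5812) = 1.614·0.949 = 1.531 mg/L.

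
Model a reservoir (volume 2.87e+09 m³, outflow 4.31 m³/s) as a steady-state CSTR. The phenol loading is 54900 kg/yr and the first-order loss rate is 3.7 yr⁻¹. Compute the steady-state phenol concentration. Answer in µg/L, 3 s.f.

5.10 µg/L

Outflow Q = 4.31 m³/s × 3.156e+07 s/yr = 1.36e+08 m³/yr.
Steady-state CSTR mass balance: W = Q·C + k·V·C, so C = W/(Q + kV).
Q + kV = 1.36e+08 + 3.7·2.87e+09 = 1.076e+10 m³/yr.
C = 54900/1.076e+10 = 5.105e-06 kg/m³ = 0.005105 mg/L = 5.105 µg/L.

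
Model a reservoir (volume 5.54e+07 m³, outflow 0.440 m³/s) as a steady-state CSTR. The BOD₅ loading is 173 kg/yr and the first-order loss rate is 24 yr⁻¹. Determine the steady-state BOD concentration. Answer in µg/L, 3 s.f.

0.129 µg/L

Outflow Q = 0.440 m³/s × 3.156e+07 s/yr = 1.389e+07 m³/yr.
Steady-state CSTR mass balance: W = Q·C + k·V·C, so C = W/(Q + kV).
Q + kV = 1.389e+07 + 24·5.54e+07 = 1.343e+09 m³/yr.
C = 173/1.343e+09 = 1.288e-07 kg/m³ = 0.0001288 mg/L = 0.1288 µg/L.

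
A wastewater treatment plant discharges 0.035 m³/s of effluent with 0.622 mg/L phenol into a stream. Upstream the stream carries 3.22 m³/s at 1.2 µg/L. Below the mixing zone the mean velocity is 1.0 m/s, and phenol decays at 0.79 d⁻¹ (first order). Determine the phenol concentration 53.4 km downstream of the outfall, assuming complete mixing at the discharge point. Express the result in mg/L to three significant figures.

1.2 µg/L = 0.0012 mg/L.
After complete mixing, C₀ = (0.035·0.622 + 3.22·0.0012) / 3.255 = 0.007875 mg/L.
Travel time t = 5.34e+04 m / 1.0 m/s = 5.34e+04 s = 0.6181 d.
C = 0.007875·exp(−0.79·0.6181) = 0.007875·0.6137 = 0.004833 mg/L.

0.00483 mg/L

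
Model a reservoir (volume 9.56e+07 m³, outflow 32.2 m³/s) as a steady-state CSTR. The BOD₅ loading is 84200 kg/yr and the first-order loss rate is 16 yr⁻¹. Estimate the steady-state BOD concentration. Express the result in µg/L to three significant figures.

33.1 µg/L

Outflow Q = 32.2 m³/s × 3.156e+07 s/yr = 1.016e+09 m³/yr.
Steady-state CSTR mass balance: W = Q·C + k·V·C, so C = W/(Q + kV).
Q + kV = 1.016e+09 + 16·9.56e+07 = 2.546e+09 m³/yr.
C = 84200/2.546e+09 = 3.307e-05 kg/m³ = 0.03307 mg/L = 33.07 µg/L.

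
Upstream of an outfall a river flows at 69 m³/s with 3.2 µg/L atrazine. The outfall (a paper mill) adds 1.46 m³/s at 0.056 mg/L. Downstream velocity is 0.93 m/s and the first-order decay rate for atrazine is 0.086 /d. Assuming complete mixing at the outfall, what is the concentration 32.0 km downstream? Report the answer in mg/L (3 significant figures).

3.2 µg/L = 0.0032 mg/L.
After complete mixing, C₀ = (1.46·0.056 + 69·0.0032) / 70.46 = 0.004294 mg/L.
Travel time t = 3.2e+04 m / 0.93 m/s = 3.441e+04 s = 0.3982 d.
C = 0.004294·exp(−0.086·0.3982) = 0.004294·0.9663 = 0.004149 mg/L.

0.00415 mg/L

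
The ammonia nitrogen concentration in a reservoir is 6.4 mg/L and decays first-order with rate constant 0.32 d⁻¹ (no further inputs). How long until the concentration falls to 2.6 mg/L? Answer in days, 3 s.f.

t = ln(C₀/C)/k = ln(6.4/2.6)/0.32 = 0.9008/0.32 = 2.815 d.

2.81 d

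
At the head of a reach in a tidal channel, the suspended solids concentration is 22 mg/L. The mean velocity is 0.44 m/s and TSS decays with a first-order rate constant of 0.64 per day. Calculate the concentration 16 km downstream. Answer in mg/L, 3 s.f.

16.8 mg/L

Travel time t = 16 km / 0.44 m/s = 1.6e+04/0.44 = 3.636e+04 s = 0.4209 d.
First-order decay: C = 22·exp(−0.64·0.4209) = 22·0.7639 = 16.81 mg/L.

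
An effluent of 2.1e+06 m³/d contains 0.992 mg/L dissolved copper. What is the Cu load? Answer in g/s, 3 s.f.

2.1e+06 m³/d = 24.31 m³/s.
Mass flux = Q·C = 24.31 m³/s × 0.992 g/m³ = 24.11 g/s.

24.1 g/s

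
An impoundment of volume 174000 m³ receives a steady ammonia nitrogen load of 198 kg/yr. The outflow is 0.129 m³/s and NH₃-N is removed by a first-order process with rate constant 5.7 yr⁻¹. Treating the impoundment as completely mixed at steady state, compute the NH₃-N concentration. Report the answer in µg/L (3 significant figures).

Outflow Q = 0.129 m³/s × 3.156e+07 s/yr = 4.071e+06 m³/yr.
Steady-state CSTR mass balance: W = Q·C + k·V·C, so C = W/(Q + kV).
Q + kV = 4.071e+06 + 5.7·174000 = 5.063e+06 m³/yr.
C = 198/5.063e+06 = 3.911e-05 kg/m³ = 0.03911 mg/L = 39.11 µg/L.

39.1 µg/L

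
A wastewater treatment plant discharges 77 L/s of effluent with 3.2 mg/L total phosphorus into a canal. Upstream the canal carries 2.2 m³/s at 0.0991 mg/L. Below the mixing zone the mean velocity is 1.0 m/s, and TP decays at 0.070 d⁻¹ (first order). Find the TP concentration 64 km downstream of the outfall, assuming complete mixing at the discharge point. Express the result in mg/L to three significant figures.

0.194 mg/L

77 L/s = 0.077 m³/s.
After complete mixing, C₀ = (0.077·3.2 + 2.2·0.0991) / 2.277 = 0.204 mg/L.
Travel time t = 6.4e+04 m / 1.0 m/s = 6.4e+04 s = 0.7407 d.
C = 0.204·exp(−0.070·0.7407) = 0.204·0.9495 = 0.1937 mg/L.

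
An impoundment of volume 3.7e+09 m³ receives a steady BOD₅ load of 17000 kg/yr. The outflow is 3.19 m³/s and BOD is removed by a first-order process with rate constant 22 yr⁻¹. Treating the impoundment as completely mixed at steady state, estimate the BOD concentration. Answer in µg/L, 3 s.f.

0.209 µg/L

Outflow Q = 3.19 m³/s × 3.156e+07 s/yr = 1.007e+08 m³/yr.
Steady-state CSTR mass balance: W = Q·C + k·V·C, so C = W/(Q + kV).
Q + kV = 1.007e+08 + 22·3.7e+09 = 8.15e+10 m³/yr.
C = 17000/8.15e+10 = 2.086e-07 kg/m³ = 0.0002086 mg/L = 0.2086 µg/L.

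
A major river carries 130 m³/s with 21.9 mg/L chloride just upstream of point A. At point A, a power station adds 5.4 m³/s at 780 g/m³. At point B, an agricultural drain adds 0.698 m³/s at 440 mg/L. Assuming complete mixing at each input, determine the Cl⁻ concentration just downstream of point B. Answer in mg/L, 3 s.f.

After input A: C = (130·21.9 + 5.4·780) / 135.4 = 52.13 mg/L.
After input B: C = (135.4·52.13 + 0.698·440) / 136.1 = 54.12 mg/L.

54.1 mg/L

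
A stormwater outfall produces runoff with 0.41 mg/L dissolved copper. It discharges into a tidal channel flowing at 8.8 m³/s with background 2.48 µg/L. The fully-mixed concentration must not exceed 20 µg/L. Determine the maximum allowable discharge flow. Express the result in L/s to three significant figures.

395 L/s

2.48 µg/L = 0.00248 mg/L.
20 µg/L = 0.02 mg/L.
Mass balance at complete mixing: C_std·(Q_w + Q_r) = Q_w·C_e + Q_r·C_b.
Rearranging, Q_w = Q_r·(C_std − C_b)/(C_e − C_std) = 8.8·(0.02 − 0.00248) / (0.41 − 0.02) = 0.3953 m³/s.
= 395.3 L/s.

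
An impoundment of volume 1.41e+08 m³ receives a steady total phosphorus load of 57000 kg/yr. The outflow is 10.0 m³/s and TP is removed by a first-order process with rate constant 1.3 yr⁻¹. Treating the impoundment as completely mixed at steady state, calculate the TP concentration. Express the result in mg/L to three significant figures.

Outflow Q = 10.0 m³/s × 3.156e+07 s/yr = 3.156e+08 m³/yr.
Steady-state CSTR mass balance: W = Q·C + k·V·C, so C = W/(Q + kV).
Q + kV = 3.156e+08 + 1.3·1.41e+08 = 4.989e+08 m³/yr.
C = 57000/4.989e+08 = 0.0001143 kg/m³ = 0.1143 mg/L.

0.114 mg/L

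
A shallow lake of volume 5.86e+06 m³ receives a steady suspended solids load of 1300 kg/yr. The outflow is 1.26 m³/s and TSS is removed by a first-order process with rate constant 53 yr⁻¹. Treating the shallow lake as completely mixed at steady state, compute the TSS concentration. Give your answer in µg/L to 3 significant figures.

Outflow Q = 1.26 m³/s × 3.156e+07 s/yr = 3.976e+07 m³/yr.
Steady-state CSTR mass balance: W = Q·C + k·V·C, so C = W/(Q + kV).
Q + kV = 3.976e+07 + 53·5.86e+06 = 3.503e+08 m³/yr.
C = 1300/3.503e+08 = 3.711e-06 kg/m³ = 0.003711 mg/L = 3.711 µg/L.

3.71 µg/L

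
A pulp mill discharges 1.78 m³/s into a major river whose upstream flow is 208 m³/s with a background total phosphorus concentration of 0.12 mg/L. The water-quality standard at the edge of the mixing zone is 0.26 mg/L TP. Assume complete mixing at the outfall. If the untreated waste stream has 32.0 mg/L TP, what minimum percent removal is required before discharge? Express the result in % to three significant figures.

48.1 %

Mass balance: 0.26·209.8 = 1.78·Cₑ + 208·0.12.
Cₑ = (54.54 − 24.96) / 1.78 = 16.62 mg/L.
Required removal = 1 − 16.62/32.0 = 48.06 %.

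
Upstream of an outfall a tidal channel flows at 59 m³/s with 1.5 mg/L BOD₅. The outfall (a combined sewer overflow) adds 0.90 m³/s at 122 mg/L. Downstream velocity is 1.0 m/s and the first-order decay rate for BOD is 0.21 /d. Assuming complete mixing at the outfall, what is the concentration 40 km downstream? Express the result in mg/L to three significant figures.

After complete mixing, C₀ = (0.9·122 + 59·1.5) / 59.9 = 3.311 mg/L.
Travel time t = 4e+04 m / 1.0 m/s = 4e+04 s = 0.463 d.
C = 3.311·exp(−0.21·0.463) = 3.311·0.9074 = 3.004 mg/L.

3.00 mg/L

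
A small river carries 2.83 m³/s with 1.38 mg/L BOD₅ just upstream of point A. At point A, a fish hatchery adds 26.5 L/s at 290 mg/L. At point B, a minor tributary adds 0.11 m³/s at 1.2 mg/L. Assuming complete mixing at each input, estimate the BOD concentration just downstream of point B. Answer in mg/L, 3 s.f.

3.95 mg/L

26.5 L/s = 0.0265 m³/s.
After input A: C = (2.83·1.38 + 0.0265·290) / 2.857 = 4.058 mg/L.
After input B: C = (2.857·4.058 + 0.11·1.2) / 2.966 = 3.952 mg/L.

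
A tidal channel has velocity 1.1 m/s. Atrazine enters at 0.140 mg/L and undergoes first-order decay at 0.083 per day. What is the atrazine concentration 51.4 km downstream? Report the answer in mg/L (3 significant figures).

0.134 mg/L

Travel time t = 51.4 km / 1.1 m/s = 5.14e+04/1.1 = 4.673e+04 s = 0.5408 d.
First-order decay: C = 0.140·exp(−0.083·0.5408) = 0.140·0.9561 = 0.1339 mg/L.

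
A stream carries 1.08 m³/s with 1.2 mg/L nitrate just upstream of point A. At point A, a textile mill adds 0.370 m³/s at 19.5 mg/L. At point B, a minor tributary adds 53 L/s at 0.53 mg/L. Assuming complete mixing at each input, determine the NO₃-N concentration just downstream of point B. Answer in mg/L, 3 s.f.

5.68 mg/L

After input A: C = (1.08·1.2 + 0.37·19.5) / 1.45 = 5.87 mg/L.
53 L/s = 0.053 m³/s.
After input B: C = (1.45·5.87 + 0.053·0.53) / 1.503 = 5.681 mg/L.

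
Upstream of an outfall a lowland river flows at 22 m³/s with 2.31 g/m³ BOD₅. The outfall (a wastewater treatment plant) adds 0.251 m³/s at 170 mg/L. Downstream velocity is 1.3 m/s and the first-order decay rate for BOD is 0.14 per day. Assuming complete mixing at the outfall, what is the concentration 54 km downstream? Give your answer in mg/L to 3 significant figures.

After complete mixing, C₀ = (0.251·170 + 22·2.31) / 22.25 = 4.202 mg/L.
Travel time t = 5.4e+04 m / 1.3 m/s = 4.154e+04 s = 0.4808 d.
C = 4.202·exp(−0.14·0.4808) = 4.202·0.9349 = 3.928 mg/L.

3.93 mg/L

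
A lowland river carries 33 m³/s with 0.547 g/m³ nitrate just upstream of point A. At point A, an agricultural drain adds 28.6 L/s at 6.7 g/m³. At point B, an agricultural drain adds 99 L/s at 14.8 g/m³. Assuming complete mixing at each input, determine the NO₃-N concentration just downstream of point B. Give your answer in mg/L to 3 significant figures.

28.6 L/s = 0.0286 m³/s.
After input A: C = (33·0.547 + 0.0286·6.7) / 33.03 = 0.5523 mg/L.
99 L/s = 0.099 m³/s.
After input B: C = (33.03·0.5523 + 0.099·14.8) / 33.13 = 0.5949 mg/L.

0.595 mg/L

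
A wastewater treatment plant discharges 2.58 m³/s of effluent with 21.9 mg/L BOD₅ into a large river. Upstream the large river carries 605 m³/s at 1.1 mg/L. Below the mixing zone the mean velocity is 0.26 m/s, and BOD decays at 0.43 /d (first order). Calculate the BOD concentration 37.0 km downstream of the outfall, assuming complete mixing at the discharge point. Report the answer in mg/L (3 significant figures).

0.585 mg/L

After complete mixing, C₀ = (2.58·21.9 + 605·1.1) / 607.6 = 1.188 mg/L.
Travel time t = 3.7e+04 m / 0.26 m/s = 1.423e+05 s = 1.647 d.
C = 1.188·exp(−0.43·1.647) = 1.188·0.4925 = 0.5853 mg/L.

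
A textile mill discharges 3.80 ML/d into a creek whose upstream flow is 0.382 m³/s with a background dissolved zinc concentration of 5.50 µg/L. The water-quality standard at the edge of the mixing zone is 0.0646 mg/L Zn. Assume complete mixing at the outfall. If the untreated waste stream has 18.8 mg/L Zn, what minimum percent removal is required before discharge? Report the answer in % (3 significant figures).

3.80 ML/d = 0.04398 m³/s.
5.50 µg/L = 0.0055 mg/L.
Mass balance: 0.0646·0.426 = 0.04398·Cₑ + 0.382·0.0055.
Cₑ = (0.02752 − 0.002101) / 0.04398 = 0.5779 mg/L.
Required removal = 1 − 0.5779/18.8 = 96.93 %.

96.9 %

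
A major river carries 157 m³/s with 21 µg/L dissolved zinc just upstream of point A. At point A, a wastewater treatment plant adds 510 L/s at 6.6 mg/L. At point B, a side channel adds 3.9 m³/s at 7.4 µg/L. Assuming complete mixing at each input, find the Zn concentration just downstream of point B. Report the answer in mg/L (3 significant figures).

0.0415 mg/L

21 µg/L = 0.021 mg/L.
510 L/s = 0.51 m³/s.
After input A: C = (157·0.021 + 0.51·6.6) / 157.5 = 0.0423 mg/L.
7.4 µg/L = 0.0074 mg/L.
After input B: C = (157.5·0.0423 + 3.9·0.0074) / 161.4 = 0.04146 mg/L.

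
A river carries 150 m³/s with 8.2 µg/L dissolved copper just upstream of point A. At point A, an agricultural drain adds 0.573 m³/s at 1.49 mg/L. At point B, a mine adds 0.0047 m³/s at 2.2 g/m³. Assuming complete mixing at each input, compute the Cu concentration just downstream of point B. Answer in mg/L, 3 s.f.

8.2 µg/L = 0.0082 mg/L.
After input A: C = (150·0.0082 + 0.573·1.49) / 150.6 = 0.01384 mg/L.
After input B: C = (150.6·0.01384 + 0.0047·2.2) / 150.6 = 0.01391 mg/L.

0.0139 mg/L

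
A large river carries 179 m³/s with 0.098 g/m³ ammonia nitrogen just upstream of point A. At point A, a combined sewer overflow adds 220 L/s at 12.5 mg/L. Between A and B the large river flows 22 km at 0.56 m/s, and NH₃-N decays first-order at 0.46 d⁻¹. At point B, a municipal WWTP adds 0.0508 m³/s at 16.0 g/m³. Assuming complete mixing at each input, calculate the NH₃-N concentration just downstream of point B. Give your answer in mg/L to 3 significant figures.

220 L/s = 0.22 m³/s.
After input A: C = (179·0.098 + 0.22·12.5) / 179.2 = 0.1132 mg/L.
Over the 22 km reach to input B (t = 3.929e+04 s = 0.4547 d), decay gives C = 0.1132·exp(−0.46·0.4547) = 0.09185 mg/L.
After input B: C = (179.2·0.09185 + 0.0508·16) / 179.3 = 0.09636 mg/L.

0.0964 mg/L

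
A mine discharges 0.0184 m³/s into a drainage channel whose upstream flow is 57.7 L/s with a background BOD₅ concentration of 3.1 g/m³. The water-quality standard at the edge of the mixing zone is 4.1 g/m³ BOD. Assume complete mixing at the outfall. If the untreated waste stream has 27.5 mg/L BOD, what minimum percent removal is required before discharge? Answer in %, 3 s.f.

73.7 %

57.7 L/s = 0.0577 m³/s.
Mass balance: 4.1·0.0761 = 0.0184·Cₑ + 0.0577·3.1.
Cₑ = (0.312 − 0.1789) / 0.0184 = 7.236 mg/L.
Required removal = 1 − 7.236/27.5 = 73.69 %.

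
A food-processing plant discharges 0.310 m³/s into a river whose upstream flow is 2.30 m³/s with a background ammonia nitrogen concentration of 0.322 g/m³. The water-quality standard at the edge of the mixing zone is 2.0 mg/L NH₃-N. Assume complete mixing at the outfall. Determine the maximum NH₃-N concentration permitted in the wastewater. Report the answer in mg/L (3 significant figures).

Mass balance: 2·2.61 = 0.31·Cₑ + 2.3·0.322.
Cₑ = (5.22 − 0.7406) / 0.31 = 14.45 mg/L.

14.4 mg/L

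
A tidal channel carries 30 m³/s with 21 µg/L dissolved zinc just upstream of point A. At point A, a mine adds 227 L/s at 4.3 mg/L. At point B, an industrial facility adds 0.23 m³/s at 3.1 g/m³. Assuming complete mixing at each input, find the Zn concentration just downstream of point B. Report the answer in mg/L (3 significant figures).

21 µg/L = 0.021 mg/L.
227 L/s = 0.227 m³/s.
After input A: C = (30·0.021 + 0.227·4.3) / 30.23 = 0.05313 mg/L.
After input B: C = (30.23·0.05313 + 0.23·3.1) / 30.46 = 0.07614 mg/L.

0.0761 mg/L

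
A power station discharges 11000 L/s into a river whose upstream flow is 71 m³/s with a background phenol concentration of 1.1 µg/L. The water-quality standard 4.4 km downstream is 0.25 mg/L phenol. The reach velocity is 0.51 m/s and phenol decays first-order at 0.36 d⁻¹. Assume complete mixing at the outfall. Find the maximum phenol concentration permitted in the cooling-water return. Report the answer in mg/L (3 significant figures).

11000 L/s = 11 m³/s.
1.1 µg/L = 0.0011 mg/L.
Travel time to the compliance point: t = 4400/0.51 = 8627 s = 0.09985 d; decay factor exp(−0.36·0.09985) = 0.9647.
So the concentration just after mixing may be at most 0.25/0.9647 = 0.2592 mg/L.
Mass balance: 0.2592·82 = 11·Cₑ + 71·0.0011.
Cₑ = (21.25 − 0.0781) / 11 = 1.925 mg/L.

1.92 mg/L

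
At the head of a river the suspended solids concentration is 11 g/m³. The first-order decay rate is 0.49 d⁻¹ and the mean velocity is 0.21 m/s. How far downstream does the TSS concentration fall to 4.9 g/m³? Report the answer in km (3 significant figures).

29.9 km

From C = C₀·e^(−kt), t = ln(C₀/C)/k = ln(11/4.9)/0.49 = 0.8087/0.49 = 1.65 d.
Distance = v·t = 0.21 m/s × 1.426e+05 s = 2.994e+04 m = 29.94 km.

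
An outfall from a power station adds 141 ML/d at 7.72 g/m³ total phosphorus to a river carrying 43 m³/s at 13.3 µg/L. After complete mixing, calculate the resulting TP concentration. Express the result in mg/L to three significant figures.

0.295 mg/L

141 ML/d = 1.632 m³/s.
13.3 µg/L = 0.0133 mg/L.
By mass balance at complete mixing, C = (1.632·7.72 + 43·0.0133) / (1.632 + 43) = 13.17/44.63 = 0.2951 mg/L.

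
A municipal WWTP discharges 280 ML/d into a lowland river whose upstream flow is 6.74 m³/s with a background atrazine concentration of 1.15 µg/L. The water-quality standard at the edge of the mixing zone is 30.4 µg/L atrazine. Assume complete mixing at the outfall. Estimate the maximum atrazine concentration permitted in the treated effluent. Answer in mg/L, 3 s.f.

0.0912 mg/L

280 ML/d = 3.241 m³/s.
1.15 µg/L = 0.00115 mg/L.
30.4 µg/L = 0.0304 mg/L.
Mass balance: 0.0304·9.981 = 3.241·Cₑ + 6.74·0.00115.
Cₑ = (0.3034 − 0.007751) / 3.241 = 0.09123 mg/L.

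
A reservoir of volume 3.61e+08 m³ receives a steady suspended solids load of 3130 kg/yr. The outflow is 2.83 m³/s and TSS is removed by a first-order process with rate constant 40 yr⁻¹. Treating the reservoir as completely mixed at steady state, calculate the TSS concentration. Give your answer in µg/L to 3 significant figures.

Outflow Q = 2.83 m³/s × 3.156e+07 s/yr = 8.931e+07 m³/yr.
Steady-state CSTR mass balance: W = Q·C + k·V·C, so C = W/(Q + kV).
Q + kV = 8.931e+07 + 40·3.61e+08 = 1.453e+10 m³/yr.
C = 3130/1.453e+10 = 2.154e-07 kg/m³ = 0.0002154 mg/L = 0.2154 µg/L.

0.215 µg/L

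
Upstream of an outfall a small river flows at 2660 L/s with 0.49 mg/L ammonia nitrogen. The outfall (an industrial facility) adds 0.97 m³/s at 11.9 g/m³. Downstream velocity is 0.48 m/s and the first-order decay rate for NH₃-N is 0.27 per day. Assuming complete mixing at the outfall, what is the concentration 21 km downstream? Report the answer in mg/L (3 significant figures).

2660 L/s = 2.66 m³/s.
After complete mixing, C₀ = (0.97·11.9 + 2.66·0.49) / 3.63 = 3.539 mg/L.
Travel time t = 2.1e+04 m / 0.48 m/s = 4.375e+04 s = 0.5064 d.
C = 3.539·exp(−0.27·0.5064) = 3.539·0.8722 = 3.087 mg/L.

3.09 mg/L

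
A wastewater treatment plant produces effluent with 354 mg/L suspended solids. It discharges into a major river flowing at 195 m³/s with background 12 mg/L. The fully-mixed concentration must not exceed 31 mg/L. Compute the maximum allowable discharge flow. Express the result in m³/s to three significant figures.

11.5 m³/s

Mass balance at complete mixing: C_std·(Q_w + Q_r) = Q_w·C_e + Q_r·C_b.
Rearranging, Q_w = Q_r·(C_std − C_b)/(C_e − C_std) = 195·(31 − 12) / (354 − 31) = 11.47 m³/s.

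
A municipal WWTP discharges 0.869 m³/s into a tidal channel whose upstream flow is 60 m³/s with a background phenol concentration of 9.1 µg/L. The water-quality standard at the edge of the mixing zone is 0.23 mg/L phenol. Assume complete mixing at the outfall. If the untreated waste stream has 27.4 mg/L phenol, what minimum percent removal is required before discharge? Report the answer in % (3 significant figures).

43.5 %

9.1 µg/L = 0.0091 mg/L.
Mass balance: 0.23·60.87 = 0.869·Cₑ + 60·0.0091.
Cₑ = (14 − 0.546) / 0.869 = 15.48 mg/L.
Required removal = 1 − 15.48/27.4 = 43.5 %.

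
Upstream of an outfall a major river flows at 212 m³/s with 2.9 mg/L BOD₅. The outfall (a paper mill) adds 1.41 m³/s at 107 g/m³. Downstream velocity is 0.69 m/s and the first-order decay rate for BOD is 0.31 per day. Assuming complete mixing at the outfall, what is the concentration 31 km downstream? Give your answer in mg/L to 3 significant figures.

3.05 mg/L

After complete mixing, C₀ = (1.41·107 + 212·2.9) / 213.4 = 3.588 mg/L.
Travel time t = 3.1e+04 m / 0.69 m/s = 4.493e+04 s = 0.52 d.
C = 3.588·exp(−0.31·0.52) = 3.588·0.8511 = 3.054 mg/L.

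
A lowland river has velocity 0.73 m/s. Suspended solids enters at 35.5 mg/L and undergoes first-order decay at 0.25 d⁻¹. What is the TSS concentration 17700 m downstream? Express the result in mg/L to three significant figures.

33.1 mg/L

Travel time t = 17700 m / 0.73 m/s = 1.77e+04/0.73 = 2.425e+04 s = 0.2806 d.
First-order decay: C = 35.5·exp(−0.25·0.2806) = 35.5·0.9322 = 33.09 mg/L.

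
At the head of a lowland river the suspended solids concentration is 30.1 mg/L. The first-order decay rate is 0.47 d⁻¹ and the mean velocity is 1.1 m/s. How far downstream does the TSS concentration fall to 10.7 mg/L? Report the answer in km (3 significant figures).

209 km

From C = C₀·e^(−kt), t = ln(C₀/C)/k = ln(30.1/10.7)/0.47 = 1.034/0.47 = 2.201 d.
Distance = v·t = 1.1 m/s × 1.901e+05 s = 2.091e+05 m = 209.1 km.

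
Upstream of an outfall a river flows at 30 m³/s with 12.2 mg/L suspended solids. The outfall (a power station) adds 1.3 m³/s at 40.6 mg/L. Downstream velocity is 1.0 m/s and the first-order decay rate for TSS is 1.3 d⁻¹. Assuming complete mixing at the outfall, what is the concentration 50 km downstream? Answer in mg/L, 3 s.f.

After complete mixing, C₀ = (1.3·40.6 + 30·12.2) / 31.3 = 13.38 mg/L.
Travel time t = 5e+04 m / 1.0 m/s = 5e+04 s = 0.5787 d.
C = 13.38·exp(−1.3·0.5787) = 13.38·0.4713 = 6.305 mg/L.

6.31 mg/L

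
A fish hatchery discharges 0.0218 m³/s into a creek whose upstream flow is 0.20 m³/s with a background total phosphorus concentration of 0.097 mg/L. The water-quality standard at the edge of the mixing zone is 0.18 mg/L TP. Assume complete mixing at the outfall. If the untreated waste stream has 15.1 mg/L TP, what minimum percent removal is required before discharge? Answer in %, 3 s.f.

Mass balance: 0.18·0.2218 = 0.0218·Cₑ + 0.2·0.097.
Cₑ = (0.03992 − 0.0194) / 0.0218 = 0.9415 mg/L.
Required removal = 1 − 0.9415/15.1 = 93.77 %.

93.8 %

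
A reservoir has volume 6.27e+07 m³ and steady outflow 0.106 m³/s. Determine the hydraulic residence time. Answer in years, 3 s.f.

18.7 yr

Q = 0.106 m³/s × 3.156e+07 s/yr = 3.345e+06 m³/yr.
Hydraulic residence time τ = V/Q = 6.27e+07/3.345e+06 = 18.74 yr.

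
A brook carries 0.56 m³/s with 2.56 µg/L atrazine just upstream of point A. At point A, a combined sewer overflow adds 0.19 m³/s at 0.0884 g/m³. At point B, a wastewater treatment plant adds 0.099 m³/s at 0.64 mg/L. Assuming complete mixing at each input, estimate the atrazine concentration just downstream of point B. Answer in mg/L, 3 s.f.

0.0961 mg/L

2.56 µg/L = 0.00256 mg/L.
After input A: C = (0.56·0.00256 + 0.19·0.0884) / 0.75 = 0.02431 mg/L.
After input B: C = (0.75·0.02431 + 0.099·0.64) / 0.849 = 0.0961 mg/L.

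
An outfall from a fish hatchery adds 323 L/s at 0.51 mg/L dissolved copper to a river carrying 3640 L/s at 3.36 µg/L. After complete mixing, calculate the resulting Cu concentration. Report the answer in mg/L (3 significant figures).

0.0447 mg/L

323 L/s = 0.323 m³/s.
3640 L/s = 3.64 m³/s.
3.36 µg/L = 0.00336 mg/L.
Conservation of mass across the mixing zone: C = (0.323·0.51 + 3.64·0.00336) / (0.323 + 3.64) = 0.177/3.963 = 0.04465 mg/L.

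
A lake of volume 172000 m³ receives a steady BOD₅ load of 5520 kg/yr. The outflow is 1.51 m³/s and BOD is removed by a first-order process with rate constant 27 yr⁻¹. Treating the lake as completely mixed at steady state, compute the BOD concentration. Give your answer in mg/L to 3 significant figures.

Outflow Q = 1.51 m³/s × 3.156e+07 s/yr = 4.765e+07 m³/yr.
Steady-state CSTR mass balance: W = Q·C + k·V·C, so C = W/(Q + kV).
Q + kV = 4.765e+07 + 27·172000 = 5.23e+07 m³/yr.
C = 5520/5.23e+07 = 0.0001056 kg/m³ = 0.1056 mg/L.

0.106 mg/L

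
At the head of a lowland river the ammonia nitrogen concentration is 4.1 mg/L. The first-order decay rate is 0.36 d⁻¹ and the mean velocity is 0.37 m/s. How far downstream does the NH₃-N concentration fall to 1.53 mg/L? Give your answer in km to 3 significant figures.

From C = C₀·e^(−kt), t = ln(C₀/C)/k = ln(4.1/1.53)/0.36 = 0.9857/0.36 = 2.738 d.
Distance = v·t = 0.37 m/s × 2.366e+05 s = 8.753e+04 m = 87.53 km.

87.5 km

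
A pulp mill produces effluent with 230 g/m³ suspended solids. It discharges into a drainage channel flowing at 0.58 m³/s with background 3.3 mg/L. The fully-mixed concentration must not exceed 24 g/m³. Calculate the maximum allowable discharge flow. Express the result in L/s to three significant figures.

Mass balance at complete mixing: C_std·(Q_w + Q_r) = Q_w·C_e + Q_r·C_b.
Rearranging, Q_w = Q_r·(C_std − C_b)/(C_e − C_std) = 0.58·(24 − 3.3) / (230 − 24) = 0.05828 m³/s.
= 58.28 L/s.

58.3 L/s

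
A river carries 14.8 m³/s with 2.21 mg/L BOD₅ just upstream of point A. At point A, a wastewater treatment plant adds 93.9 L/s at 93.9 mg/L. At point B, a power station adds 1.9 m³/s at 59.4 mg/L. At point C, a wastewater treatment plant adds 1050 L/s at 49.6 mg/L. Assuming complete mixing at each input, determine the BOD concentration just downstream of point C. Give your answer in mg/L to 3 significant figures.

93.9 L/s = 0.0939 m³/s.
After input A: C = (14.8·2.21 + 0.0939·93.9) / 14.89 = 2.788 mg/L.
After input B: C = (14.89·2.788 + 1.9·59.4) / 16.79 = 9.193 mg/L.
1050 L/s = 1.05 m³/s.
After input C: C = (16.79·9.193 + 1.05·49.6) / 17.84 = 11.57 mg/L.

11.6 mg/L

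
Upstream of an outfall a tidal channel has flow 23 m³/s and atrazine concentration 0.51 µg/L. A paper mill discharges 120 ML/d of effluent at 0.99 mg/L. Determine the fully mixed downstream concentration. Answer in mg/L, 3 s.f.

120 ML/d = 1.389 m³/s.
0.51 µg/L = 0.00051 mg/L.
By mass balance at complete mixing, C = (1.389·0.99 + 23·0.00051) / (1.389 + 23) = 1.387/24.39 = 0.05686 mg/L.

0.0569 mg/L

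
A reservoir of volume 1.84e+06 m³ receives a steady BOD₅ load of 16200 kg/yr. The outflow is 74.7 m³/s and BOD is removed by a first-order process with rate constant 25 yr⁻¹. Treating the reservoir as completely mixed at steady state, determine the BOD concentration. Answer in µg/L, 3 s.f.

Outflow Q = 74.7 m³/s × 3.156e+07 s/yr = 2.357e+09 m³/yr.
Steady-state CSTR mass balance: W = Q·C + k·V·C, so C = W/(Q + kV).
Q + kV = 2.357e+09 + 25·1.84e+06 = 2.403e+09 m³/yr.
C = 16200/2.403e+09 = 6.741e-06 kg/m³ = 0.006741 mg/L = 6.741 µg/L.

6.74 µg/L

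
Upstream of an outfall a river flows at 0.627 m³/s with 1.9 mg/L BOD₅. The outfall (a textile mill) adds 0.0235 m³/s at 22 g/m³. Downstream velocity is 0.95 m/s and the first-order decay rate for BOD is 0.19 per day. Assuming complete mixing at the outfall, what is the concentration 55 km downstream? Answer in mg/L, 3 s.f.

After complete mixing, C₀ = (0.0235·22 + 0.627·1.9) / 0.6505 = 2.626 mg/L.
Travel time t = 5.5e+04 m / 0.95 m/s = 5.789e+04 s = 0.6701 d.
C = 2.626·exp(−0.19·0.6701) = 2.626·0.8805 = 2.312 mg/L.

2.31 mg/L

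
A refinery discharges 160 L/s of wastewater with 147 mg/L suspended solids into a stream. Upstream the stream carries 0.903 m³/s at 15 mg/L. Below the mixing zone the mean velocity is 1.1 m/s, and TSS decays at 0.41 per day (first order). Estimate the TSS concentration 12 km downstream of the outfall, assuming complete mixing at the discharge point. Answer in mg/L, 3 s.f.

33.1 mg/L

160 L/s = 0.16 m³/s.
After complete mixing, C₀ = (0.16·147 + 0.903·15) / 1.063 = 34.87 mg/L.
Travel time t = 1.2e+04 m / 1.1 m/s = 1.091e+04 s = 0.1263 d.
C = 34.87·exp(−0.41·0.1263) = 34.87·0.9495 = 33.11 mg/L.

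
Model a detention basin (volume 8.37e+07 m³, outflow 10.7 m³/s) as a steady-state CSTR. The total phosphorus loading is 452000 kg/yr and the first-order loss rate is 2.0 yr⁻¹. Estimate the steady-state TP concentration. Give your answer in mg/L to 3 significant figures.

Outflow Q = 10.7 m³/s × 3.156e+07 s/yr = 3.377e+08 m³/yr.
Steady-state CSTR mass balance: W = Q·C + k·V·C, so C = W/(Q + kV).
Q + kV = 3.377e+08 + 2.0·8.37e+07 = 5.051e+08 m³/yr.
C = 452000/5.051e+08 = 0.0008949 kg/m³ = 0.8949 mg/L.

0.895 mg/L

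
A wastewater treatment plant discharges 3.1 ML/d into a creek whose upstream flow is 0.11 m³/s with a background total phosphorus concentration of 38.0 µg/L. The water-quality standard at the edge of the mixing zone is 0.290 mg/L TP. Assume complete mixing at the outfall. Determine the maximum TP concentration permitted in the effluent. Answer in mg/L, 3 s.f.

3.1 ML/d = 0.03588 m³/s.
38.0 µg/L = 0.038 mg/L.
Mass balance: 0.29·0.1459 = 0.03588·Cₑ + 0.11·0.038.
Cₑ = (0.04231 − 0.00418) / 0.03588 = 1.063 mg/L.

1.06 mg/L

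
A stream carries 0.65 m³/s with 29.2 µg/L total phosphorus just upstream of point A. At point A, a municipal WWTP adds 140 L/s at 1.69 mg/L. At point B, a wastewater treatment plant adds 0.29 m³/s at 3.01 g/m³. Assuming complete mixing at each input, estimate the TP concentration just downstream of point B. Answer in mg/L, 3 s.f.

29.2 µg/L = 0.0292 mg/L.
140 L/s = 0.14 m³/s.
After input A: C = (0.65·0.0292 + 0.14·1.69) / 0.79 = 0.3235 mg/L.
After input B: C = (0.79·0.3235 + 0.29·3.01) / 1.08 = 1.045 mg/L.

1.04 mg/L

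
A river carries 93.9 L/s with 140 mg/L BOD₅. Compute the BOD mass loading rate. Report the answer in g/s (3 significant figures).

13.1 g/s

93.9 L/s = 0.0939 m³/s.
Mass flux = Q·C = 0.0939 m³/s × 140 g/m³ = 13.15 g/s.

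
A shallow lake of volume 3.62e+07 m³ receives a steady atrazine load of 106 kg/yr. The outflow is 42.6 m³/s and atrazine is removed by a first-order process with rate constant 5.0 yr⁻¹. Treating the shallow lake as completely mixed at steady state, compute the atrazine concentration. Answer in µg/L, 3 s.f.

0.0695 µg/L

Outflow Q = 42.6 m³/s × 3.156e+07 s/yr = 1.344e+09 m³/yr.
Steady-state CSTR mass balance: W = Q·C + k·V·C, so C = W/(Q + kV).
Q + kV = 1.344e+09 + 5.0·3.62e+07 = 1.525e+09 m³/yr.
C = 106/1.525e+09 = 6.949e-08 kg/m³ = 6.949e-05 mg/L = 0.06949 µg/L.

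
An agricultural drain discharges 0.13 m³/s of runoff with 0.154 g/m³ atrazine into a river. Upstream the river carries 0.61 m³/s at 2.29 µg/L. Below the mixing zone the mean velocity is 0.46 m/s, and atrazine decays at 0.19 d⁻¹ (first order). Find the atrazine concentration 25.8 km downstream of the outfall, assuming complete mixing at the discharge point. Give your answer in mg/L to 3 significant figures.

2.29 µg/L = 0.00229 mg/L.
After complete mixing, C₀ = (0.13·0.154 + 0.61·0.00229) / 0.74 = 0.02894 mg/L.
Travel time t = 2.58e+04 m / 0.46 m/s = 5.609e+04 s = 0.6492 d.
C = 0.02894·exp(−0.19·0.6492) = 0.02894·0.884 = 0.02558 mg/L.

0.0256 mg/L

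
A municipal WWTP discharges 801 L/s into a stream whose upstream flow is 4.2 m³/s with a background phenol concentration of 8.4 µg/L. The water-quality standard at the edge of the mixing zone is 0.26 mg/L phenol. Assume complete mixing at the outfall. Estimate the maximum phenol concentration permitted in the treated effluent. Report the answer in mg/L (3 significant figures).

1.58 mg/L

801 L/s = 0.801 m³/s.
8.4 µg/L = 0.0084 mg/L.
Mass balance: 0.26·5.001 = 0.801·Cₑ + 4.2·0.0084.
Cₑ = (1.3 − 0.03528) / 0.801 = 1.579 mg/L.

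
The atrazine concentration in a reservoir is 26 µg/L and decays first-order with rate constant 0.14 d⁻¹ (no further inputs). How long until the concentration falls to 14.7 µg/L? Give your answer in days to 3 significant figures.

t = ln(C₀/C)/k = ln(26/14.7)/0.14 = 0.5702/0.14 = 4.073 d.

4.07 d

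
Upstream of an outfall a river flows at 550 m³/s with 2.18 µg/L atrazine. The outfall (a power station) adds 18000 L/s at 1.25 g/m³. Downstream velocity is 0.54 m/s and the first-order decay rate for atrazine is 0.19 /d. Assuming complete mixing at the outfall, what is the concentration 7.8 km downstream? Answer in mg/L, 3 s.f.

18000 L/s = 18 m³/s.
2.18 µg/L = 0.00218 mg/L.
After complete mixing, C₀ = (18·1.25 + 550·0.00218) / 568 = 0.04172 mg/L.
Travel time t = 7800 m / 0.54 m/s = 1.444e+04 s = 0.1672 d.
C = 0.04172·exp(−0.19·0.1672) = 0.04172·0.9687 = 0.04042 mg/L.

0.0404 mg/L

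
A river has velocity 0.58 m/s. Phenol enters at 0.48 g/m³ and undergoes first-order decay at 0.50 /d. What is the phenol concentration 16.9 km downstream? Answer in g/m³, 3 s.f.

0.406 g/m³

Travel time t = 16.9 km / 0.58 m/s = 1.69e+04/0.58 = 2.914e+04 s = 0.3372 d.
First-order decay: C = 0.48·exp(−0.50·0.3372) = 0.48·0.8448 = 0.4055 g/m³.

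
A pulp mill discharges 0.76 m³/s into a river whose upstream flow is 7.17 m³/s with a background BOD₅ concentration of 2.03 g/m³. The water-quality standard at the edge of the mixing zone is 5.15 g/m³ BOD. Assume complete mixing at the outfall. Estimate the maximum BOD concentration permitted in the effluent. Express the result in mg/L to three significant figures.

34.6 mg/L

Mass balance: 5.15·7.93 = 0.76·Cₑ + 7.17·2.03.
Cₑ = (40.84 − 14.56) / 0.76 = 34.58 mg/L.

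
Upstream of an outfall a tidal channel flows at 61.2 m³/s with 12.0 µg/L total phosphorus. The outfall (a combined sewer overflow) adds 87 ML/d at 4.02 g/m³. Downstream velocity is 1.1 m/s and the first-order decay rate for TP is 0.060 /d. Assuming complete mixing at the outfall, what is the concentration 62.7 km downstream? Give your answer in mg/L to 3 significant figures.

0.0739 mg/L

87 ML/d = 1.007 m³/s.
12.0 µg/L = 0.012 mg/L.
After complete mixing, C₀ = (1.007·4.02 + 61.2·0.012) / 62.21 = 0.07688 mg/L.
Travel time t = 6.27e+04 m / 1.1 m/s = 5.7e+04 s = 0.6597 d.
C = 0.07688·exp(−0.060·0.6597) = 0.07688·0.9612 = 0.07389 mg/L.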